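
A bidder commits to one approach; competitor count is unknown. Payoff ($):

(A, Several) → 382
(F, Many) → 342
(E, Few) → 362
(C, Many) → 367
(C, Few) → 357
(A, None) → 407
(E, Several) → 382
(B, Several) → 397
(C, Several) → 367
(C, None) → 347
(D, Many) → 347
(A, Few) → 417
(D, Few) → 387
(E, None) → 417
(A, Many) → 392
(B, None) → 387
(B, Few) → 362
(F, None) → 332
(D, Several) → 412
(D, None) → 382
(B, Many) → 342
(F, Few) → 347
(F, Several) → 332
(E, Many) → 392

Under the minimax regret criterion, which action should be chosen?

A

Column bests: None=417, Few=417, Several=412, Many=392.
A regrets: 10, 0, 30, 0 → max 30
B regrets: 30, 55, 15, 50 → max 55
C regrets: 70, 60, 45, 25 → max 70
D regrets: 35, 30, 0, 45 → max 45
E regrets: 0, 55, 30, 0 → max 55
F regrets: 85, 70, 80, 50 → max 85
Smallest max regret = 30 → A.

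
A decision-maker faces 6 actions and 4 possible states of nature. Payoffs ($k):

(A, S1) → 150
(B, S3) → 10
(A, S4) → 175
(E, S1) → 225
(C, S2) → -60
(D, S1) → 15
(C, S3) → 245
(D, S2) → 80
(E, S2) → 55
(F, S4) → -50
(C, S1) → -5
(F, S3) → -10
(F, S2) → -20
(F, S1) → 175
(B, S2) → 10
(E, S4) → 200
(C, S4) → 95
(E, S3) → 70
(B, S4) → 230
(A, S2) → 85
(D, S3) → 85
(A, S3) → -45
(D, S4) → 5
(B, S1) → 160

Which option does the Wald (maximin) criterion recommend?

E

Row minima: A=-45, B=10, C=-60, D=5, E=55, F=-50
Best worst-case = 55 → E.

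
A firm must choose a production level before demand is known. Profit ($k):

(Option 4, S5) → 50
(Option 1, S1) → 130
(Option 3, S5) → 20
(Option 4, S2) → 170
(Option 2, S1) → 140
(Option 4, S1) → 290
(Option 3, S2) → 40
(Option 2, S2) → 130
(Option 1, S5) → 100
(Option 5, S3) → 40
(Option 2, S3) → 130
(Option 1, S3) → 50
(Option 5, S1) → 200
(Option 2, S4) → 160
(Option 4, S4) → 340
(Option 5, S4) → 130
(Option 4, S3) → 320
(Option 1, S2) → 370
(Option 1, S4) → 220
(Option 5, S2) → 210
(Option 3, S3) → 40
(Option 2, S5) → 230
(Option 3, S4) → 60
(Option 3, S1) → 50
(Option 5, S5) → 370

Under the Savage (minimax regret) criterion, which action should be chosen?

Column bests: S1=290, S2=370, S3=320, S4=340, S5=370.
Option 1 regrets: 160, 0, 270, 120, 270 → max 270
Option 2 regrets: 150, 240, 190, 180, 140 → max 240
Option 3 regrets: 240, 330, 280, 280, 350 → max 350
Option 4 regrets: 0, 200, 0, 0, 320 → max 320
Option 5 regrets: 90, 160, 280, 210, 0 → max 280
Smallest max regret = 240 → Option 2.

Option 2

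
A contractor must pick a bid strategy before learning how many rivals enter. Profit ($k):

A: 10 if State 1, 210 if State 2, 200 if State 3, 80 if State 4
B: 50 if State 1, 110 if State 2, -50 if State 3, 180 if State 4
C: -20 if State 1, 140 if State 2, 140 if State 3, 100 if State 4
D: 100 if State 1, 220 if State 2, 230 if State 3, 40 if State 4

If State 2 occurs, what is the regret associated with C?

Best payoff under State 2 is 220.
Regret = 220 − 140 = 80.

80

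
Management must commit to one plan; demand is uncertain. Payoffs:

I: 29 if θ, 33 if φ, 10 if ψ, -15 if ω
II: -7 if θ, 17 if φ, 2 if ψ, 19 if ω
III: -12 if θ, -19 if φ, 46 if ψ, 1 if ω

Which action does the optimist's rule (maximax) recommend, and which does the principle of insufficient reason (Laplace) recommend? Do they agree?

Row maxima: I=33, II=19, III=46
Best best-case = 46 → III.
Row averages: I=14.25, II=7.75, III=4
Highest average = 14.25 → I.

maximax → III; laplace → I (disagree)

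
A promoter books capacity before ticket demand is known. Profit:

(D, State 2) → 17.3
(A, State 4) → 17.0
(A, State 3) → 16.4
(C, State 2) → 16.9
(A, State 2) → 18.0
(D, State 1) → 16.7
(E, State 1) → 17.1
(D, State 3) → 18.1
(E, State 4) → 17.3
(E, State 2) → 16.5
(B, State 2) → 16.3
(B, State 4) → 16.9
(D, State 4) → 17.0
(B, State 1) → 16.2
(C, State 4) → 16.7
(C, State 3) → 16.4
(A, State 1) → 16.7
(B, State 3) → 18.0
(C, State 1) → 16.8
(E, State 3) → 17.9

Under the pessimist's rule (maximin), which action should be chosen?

D

Row minima: A=16.4, B=16.2, C=16.4, D=16.7, E=16.5
Best worst-case = 16.7 → D.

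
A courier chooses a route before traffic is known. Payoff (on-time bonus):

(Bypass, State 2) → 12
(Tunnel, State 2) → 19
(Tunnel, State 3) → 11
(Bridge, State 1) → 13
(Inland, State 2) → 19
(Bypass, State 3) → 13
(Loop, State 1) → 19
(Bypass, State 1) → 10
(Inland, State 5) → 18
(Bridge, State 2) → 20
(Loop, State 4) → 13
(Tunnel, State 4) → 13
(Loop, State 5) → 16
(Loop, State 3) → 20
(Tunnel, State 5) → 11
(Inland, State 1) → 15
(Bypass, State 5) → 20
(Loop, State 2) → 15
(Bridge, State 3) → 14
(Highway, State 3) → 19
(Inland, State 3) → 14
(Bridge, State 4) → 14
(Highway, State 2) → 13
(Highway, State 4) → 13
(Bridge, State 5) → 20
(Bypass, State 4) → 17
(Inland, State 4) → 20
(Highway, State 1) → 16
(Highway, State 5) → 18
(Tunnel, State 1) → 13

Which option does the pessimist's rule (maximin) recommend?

Row minima: Highway=13, Bridge=13, Loop=13, Tunnel=11, Inland=14, Bypass=10
Best worst-case = 14 → Inland.

Inland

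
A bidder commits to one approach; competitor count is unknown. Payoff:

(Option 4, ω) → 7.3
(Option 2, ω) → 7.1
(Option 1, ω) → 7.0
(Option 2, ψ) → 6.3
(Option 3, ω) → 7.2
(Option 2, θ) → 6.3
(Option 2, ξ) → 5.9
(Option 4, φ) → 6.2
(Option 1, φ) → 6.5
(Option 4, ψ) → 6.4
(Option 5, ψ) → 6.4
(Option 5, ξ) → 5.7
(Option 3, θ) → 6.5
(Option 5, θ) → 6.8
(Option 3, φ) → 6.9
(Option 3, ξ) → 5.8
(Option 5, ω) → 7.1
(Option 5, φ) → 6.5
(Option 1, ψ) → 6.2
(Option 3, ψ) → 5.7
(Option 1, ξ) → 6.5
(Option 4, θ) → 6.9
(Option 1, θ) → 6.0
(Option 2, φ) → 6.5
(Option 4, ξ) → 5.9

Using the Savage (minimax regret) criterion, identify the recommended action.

Option 2

Column bests: θ=6.9, φ=6.9, ψ=6.4, ω=7.3, ξ=6.5.
Option 1 regrets: 0.9, 0.4, 0.2, 0.3, 0.0 → max 0.9
Option 2 regrets: 0.6, 0.4, 0.1, 0.2, 0.6 → max 0.6
Option 3 regrets: 0.4, 0.0, 0.7, 0.1, 0.7 → max 0.7
Option 4 regrets: 0.0, 0.7, 0.0, 0.0, 0.6 → max 0.7
Option 5 regrets: 0.1, 0.4, 0.0, 0.2, 0.8 → max 0.8
Smallest max regret = 0.6 → Option 2.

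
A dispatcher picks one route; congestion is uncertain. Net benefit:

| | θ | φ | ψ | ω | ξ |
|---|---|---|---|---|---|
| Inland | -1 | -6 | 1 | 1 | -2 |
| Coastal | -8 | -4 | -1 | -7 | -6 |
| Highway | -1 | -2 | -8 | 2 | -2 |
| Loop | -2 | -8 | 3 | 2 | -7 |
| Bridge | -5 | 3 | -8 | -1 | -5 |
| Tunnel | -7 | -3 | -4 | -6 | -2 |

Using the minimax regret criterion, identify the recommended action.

Tunnel

Column bests: θ=-1, φ=3, ψ=3, ω=2, ξ=-2.
Inland regrets: 0, 9, 2, 1, 0 → max 9
Coastal regrets: 7, 7, 4, 9, 4 → max 9
Highway regrets: 0, 5, 11, 0, 0 → max 11
Loop regrets: 1, 11, 0, 0, 5 → max 11
Bridge regrets: 4, 0, 11, 3, 3 → max 11
Tunnel regrets: 6, 6, 7, 8, 0 → max 8
Smallest max regret = 8 → Tunnel.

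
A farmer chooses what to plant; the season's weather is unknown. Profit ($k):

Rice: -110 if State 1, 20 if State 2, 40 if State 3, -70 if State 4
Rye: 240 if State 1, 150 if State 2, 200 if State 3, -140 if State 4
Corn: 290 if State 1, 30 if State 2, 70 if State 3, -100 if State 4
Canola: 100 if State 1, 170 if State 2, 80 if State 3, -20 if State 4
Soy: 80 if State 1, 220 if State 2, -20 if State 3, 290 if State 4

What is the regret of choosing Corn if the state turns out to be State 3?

130

Best payoff under State 3 is 200.
Regret = 200 − 70 = 130.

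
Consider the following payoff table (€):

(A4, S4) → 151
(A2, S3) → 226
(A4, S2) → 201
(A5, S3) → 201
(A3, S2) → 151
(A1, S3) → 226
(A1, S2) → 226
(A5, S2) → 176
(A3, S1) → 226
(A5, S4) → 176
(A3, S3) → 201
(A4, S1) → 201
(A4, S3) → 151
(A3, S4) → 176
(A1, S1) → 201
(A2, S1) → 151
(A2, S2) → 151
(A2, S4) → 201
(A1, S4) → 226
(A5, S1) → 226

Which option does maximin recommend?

Row minima: A1=201, A2=151, A3=151, A4=151, A5=176
Best worst-case = 201 → A1.

A1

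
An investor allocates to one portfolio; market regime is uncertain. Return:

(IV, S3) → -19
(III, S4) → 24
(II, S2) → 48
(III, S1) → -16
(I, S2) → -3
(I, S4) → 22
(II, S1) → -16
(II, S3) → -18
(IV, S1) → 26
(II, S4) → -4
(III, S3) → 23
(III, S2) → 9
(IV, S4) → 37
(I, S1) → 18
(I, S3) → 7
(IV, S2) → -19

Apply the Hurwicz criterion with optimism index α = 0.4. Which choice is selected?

II

I: 0.4·22 + 0.6·(-3) = 7
II: 0.4·48 + 0.6·(-18) = 8.4
III: 0.4·24 + 0.6·(-16) = 0
IV: 0.4·37 + 0.6·(-19) = 3.4
Highest Hurwicz score = 8.4 → II.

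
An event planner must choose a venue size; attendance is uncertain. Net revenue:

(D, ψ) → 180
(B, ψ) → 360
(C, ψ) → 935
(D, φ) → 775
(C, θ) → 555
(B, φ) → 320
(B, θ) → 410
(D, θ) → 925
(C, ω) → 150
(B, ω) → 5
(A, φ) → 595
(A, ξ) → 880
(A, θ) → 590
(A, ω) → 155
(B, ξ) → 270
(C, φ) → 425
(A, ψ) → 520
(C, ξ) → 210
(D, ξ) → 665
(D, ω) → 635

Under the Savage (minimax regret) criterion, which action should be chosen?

Column bests: θ=925, φ=775, ψ=935, ω=635, ξ=880.
A regrets: 335, 180, 415, 480, 0 → max 480
B regrets: 515, 455, 575, 630, 610 → max 630
C regrets: 370, 350, 0, 485, 670 → max 670
D regrets: 0, 0, 755, 0, 215 → max 755
Smallest max regret = 480 → A.

A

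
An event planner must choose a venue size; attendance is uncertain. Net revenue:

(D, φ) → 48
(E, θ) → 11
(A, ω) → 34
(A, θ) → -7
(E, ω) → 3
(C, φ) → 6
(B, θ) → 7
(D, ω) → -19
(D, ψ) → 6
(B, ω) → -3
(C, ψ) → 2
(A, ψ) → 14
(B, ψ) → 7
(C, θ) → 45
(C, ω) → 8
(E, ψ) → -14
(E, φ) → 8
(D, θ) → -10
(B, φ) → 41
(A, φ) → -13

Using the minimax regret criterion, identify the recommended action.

Column bests: θ=45, φ=48, ψ=14, ω=34.
A regrets: 52, 61, 0, 0 → max 61
B regrets: 38, 7, 7, 37 → max 38
C regrets: 0, 42, 12, 26 → max 42
D regrets: 55, 0, 8, 53 → max 55
E regrets: 34, 40, 28, 31 → max 40
Smallest max regret = 38 → B.

B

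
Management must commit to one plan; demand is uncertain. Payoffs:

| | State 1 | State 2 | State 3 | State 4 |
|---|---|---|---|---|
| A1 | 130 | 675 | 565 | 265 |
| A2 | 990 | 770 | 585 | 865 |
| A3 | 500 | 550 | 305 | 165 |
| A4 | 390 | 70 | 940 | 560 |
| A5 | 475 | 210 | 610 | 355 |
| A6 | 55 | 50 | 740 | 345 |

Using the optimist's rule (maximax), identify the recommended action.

Row maxima: A1=675, A2=990, A3=550, A4=940, A5=610, A6=740
Best best-case = 990 → A2.

A2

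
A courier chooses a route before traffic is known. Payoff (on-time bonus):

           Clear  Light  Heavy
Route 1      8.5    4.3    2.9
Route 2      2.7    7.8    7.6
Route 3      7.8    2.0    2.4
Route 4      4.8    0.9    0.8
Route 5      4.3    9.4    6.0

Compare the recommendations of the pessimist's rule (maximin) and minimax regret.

maximin → Route 5; minimax regret → Route 5 (agree)

Row minima: Route 1=2.9, Route 2=2.7, Route 3=2.0, Route 4=0.8, Route 5=4.3
Best worst-case = 4.3 → Route 5.
Column bests: Clear=8.5, Light=9.4, Heavy=7.6.
Route 1 regrets: 0.0, 5.1, 4.7 → max 5.1
Route 2 regrets: 5.8, 1.6, 0.0 → max 5.8
Route 3 regrets: 0.7, 7.4, 5.2 → max 7.4
Route 4 regrets: 3.7, 8.5, 6.8 → max 8.5
Route 5 regrets: 4.2, 0.0, 1.6 → max 4.2
Smallest max regret = 4.2 → Route 5.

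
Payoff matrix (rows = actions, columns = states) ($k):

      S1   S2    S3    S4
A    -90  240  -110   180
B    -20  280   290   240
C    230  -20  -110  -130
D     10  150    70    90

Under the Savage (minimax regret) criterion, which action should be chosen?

D

Column bests: S1=230, S2=280, S3=290, S4=240.
A regrets: 320, 40, 400, 60 → max 400
B regrets: 250, 0, 0, 0 → max 250
C regrets: 0, 300, 400, 370 → max 400
D regrets: 220, 130, 220, 150 → max 220
Smallest max regret = 220 → D.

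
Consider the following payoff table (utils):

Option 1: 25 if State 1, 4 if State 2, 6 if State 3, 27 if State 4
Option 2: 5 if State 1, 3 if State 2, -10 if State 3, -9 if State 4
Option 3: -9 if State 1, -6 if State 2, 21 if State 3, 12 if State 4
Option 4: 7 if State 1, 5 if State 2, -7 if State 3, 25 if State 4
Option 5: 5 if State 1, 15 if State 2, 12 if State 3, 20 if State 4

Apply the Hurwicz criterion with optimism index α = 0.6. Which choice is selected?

Option 1

Option 1: 0.6·27 + 0.4·4 = 17.8
Option 2: 0.6·5 + 0.4·(-10) = -1
Option 3: 0.6·21 + 0.4·(-9) = 9
Option 4: 0.6·25 + 0.4·(-7) = 12.2
Option 5: 0.6·20 + 0.4·5 = 14
Highest Hurwicz score = 17.8 → Option 1.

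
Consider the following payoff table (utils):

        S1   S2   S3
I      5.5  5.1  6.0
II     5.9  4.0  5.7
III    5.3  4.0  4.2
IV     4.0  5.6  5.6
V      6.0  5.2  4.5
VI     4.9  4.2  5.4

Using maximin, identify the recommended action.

Row minima: I=5.1, II=4.0, III=4.0, IV=4.0, V=4.5, VI=4.2
Best worst-case = 5.1 → I.

I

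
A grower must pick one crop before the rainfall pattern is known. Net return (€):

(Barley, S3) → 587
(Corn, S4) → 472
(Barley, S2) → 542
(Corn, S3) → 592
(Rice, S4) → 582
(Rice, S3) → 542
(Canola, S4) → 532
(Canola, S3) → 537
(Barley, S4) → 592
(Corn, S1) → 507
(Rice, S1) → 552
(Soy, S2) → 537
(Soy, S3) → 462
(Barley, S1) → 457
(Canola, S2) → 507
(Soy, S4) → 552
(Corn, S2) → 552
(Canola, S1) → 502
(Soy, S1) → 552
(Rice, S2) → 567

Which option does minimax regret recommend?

Column bests: S1=552, S2=567, S3=592, S4=592.
Rice regrets: 0, 0, 50, 10 → max 50
Soy regrets: 0, 30, 130, 40 → max 130
Corn regrets: 45, 15, 0, 120 → max 120
Canola regrets: 50, 60, 55, 60 → max 60
Barley regrets: 95, 25, 5, 0 → max 95
Smallest max regret = 50 → Rice.

Rice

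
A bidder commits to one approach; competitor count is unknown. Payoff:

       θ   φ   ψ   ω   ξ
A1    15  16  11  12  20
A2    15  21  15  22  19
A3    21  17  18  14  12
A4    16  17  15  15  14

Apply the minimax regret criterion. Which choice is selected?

Column bests: θ=21, φ=21, ψ=18, ω=22, ξ=20.
A1 regrets: 6, 5, 7, 10, 0 → max 10
A2 regrets: 6, 0, 3, 0, 1 → max 6
A3 regrets: 0, 4, 0, 8, 8 → max 8
A4 regrets: 5, 4, 3, 7, 6 → max 7
Smallest max regret = 6 → A2.

A2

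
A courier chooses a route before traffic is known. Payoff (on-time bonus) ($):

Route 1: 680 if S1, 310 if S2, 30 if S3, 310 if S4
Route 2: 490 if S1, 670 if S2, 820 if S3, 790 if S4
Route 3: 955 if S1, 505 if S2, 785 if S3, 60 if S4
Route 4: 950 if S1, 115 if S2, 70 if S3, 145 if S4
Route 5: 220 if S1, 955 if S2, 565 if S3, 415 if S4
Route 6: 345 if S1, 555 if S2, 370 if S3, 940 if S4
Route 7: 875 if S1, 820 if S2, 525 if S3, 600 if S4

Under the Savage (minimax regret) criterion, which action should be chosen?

Column bests: S1=955, S2=955, S3=820, S4=940.
Route 1 regrets: 275, 645, 790, 630 → max 790
Route 2 regrets: 465, 285, 0, 150 → max 465
Route 3 regrets: 0, 450, 35, 880 → max 880
Route 4 regrets: 5, 840, 750, 795 → max 840
Route 5 regrets: 735, 0, 255, 525 → max 735
Route 6 regrets: 610, 400, 450, 0 → max 610
Route 7 regrets: 80, 135, 295, 340 → max 340
Smallest max regret = 340 → Route 7.

Route 7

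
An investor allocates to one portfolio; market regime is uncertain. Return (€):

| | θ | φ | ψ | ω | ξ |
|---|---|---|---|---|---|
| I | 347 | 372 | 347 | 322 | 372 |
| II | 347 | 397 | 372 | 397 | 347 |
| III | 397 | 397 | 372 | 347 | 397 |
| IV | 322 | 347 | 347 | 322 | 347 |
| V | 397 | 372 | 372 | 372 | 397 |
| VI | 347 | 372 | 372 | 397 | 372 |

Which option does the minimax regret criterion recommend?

V

Column bests: θ=397, φ=397, ψ=372, ω=397, ξ=397.
I regrets: 50, 25, 25, 75, 25 → max 75
II regrets: 50, 0, 0, 0, 50 → max 50
III regrets: 0, 0, 0, 50, 0 → max 50
IV regrets: 75, 50, 25, 75, 50 → max 75
V regrets: 0, 25, 0, 25, 0 → max 25
VI regrets: 50, 25, 0, 0, 25 → max 50
Smallest max regret = 25 → V.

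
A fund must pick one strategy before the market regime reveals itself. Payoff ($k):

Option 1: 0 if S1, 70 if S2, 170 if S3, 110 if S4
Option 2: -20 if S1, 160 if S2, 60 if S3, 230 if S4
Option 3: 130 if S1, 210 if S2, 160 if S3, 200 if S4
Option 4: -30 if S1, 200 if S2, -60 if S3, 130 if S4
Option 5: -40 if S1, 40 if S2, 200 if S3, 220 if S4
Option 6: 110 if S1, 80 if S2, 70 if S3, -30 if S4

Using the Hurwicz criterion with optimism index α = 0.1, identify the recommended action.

Option 1: 0.1·170 + 0.9·0 = 17
Option 2: 0.1·230 + 0.9·(-20) = 5
Option 3: 0.1·210 + 0.9·130 = 138
Option 4: 0.1·200 + 0.9·(-60) = -34
Option 5: 0.1·220 + 0.9·(-40) = -14
Option 6: 0.1·110 + 0.9·(-30) = -16
Highest Hurwicz score = 138 → Option 3.

Option 3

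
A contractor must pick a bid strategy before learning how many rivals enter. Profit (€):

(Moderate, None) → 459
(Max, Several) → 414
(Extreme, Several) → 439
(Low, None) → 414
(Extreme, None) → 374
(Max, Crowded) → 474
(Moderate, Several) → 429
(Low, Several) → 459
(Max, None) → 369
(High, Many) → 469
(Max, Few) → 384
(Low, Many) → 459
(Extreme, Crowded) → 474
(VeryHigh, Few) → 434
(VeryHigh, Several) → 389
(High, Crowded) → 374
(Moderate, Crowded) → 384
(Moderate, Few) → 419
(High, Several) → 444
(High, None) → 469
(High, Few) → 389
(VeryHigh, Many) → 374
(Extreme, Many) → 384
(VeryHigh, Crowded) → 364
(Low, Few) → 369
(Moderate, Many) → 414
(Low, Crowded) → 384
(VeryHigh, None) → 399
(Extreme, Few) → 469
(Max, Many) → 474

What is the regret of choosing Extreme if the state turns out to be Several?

Best payoff under Several is 459.
Regret = 459 − 439 = 20.

20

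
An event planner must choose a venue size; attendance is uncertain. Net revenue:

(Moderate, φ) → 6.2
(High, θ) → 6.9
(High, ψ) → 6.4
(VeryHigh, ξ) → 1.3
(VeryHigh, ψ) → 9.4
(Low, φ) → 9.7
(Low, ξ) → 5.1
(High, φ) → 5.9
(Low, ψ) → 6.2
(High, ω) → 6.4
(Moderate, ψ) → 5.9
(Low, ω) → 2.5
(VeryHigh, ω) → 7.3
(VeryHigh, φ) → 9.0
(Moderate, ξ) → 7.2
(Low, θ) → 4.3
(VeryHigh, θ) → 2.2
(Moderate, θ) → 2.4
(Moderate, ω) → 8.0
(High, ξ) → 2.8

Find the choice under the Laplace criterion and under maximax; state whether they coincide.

Row averages: Low=5.56, Moderate=5.94, High=5.68, VeryHigh=5.84
Highest average = 5.94 → Moderate.
Row maxima: Low=9.7, Moderate=8.0, High=6.9, VeryHigh=9.4
Best best-case = 9.7 → Low.

laplace → Moderate; maximax → Low (disagree)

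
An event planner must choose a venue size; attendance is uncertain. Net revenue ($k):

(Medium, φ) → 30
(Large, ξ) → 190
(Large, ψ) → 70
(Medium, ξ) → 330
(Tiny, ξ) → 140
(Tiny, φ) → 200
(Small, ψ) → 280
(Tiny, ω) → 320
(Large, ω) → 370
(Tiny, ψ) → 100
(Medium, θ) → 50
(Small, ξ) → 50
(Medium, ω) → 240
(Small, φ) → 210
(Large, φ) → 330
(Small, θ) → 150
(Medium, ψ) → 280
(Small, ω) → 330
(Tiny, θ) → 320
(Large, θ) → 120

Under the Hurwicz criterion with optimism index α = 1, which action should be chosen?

Large

Tiny: 1·320 + 0·100 = 320
Small: 1·330 + 0·50 = 330
Medium: 1·330 + 0·30 = 330
Large: 1·370 + 0·70 = 370
Highest Hurwicz score = 370 → Large.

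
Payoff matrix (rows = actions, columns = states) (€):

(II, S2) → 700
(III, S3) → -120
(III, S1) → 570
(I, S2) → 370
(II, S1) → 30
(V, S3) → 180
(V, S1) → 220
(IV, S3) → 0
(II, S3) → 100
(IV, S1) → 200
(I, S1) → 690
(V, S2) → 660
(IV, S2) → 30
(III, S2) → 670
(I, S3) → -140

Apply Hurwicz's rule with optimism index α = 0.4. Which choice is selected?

I: 0.4·690 + 0.6·(-140) = 192
II: 0.4·700 + 0.6·30 = 298
III: 0.4·670 + 0.6·(-120) = 196
IV: 0.4·200 + 0.6·0 = 80
V: 0.4·660 + 0.6·180 = 372
Highest Hurwicz score = 372 → V.

V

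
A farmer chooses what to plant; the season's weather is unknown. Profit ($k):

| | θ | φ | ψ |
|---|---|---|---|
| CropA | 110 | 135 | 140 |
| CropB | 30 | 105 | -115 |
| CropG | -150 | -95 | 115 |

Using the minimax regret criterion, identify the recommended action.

CropA

Column bests: θ=110, φ=135, ψ=140.
CropA regrets: 0, 0, 0 → max 0
CropB regrets: 80, 30, 255 → max 255
CropG regrets: 260, 230, 25 → max 260
Smallest max regret = 0 → CropA.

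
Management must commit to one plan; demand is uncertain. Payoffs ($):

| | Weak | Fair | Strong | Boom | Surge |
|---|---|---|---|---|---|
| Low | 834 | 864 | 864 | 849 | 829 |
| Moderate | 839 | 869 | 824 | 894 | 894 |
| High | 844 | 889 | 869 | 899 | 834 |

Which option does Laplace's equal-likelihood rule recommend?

High

Row averages: Low=848, Moderate=864, High=867
Highest average = 867 → High.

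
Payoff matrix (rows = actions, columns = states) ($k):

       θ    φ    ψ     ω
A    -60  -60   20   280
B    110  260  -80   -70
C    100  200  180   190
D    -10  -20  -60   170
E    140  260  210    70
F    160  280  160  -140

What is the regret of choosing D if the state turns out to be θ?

Best payoff under θ is 160.
Regret = 160 − (-10) = 170.

170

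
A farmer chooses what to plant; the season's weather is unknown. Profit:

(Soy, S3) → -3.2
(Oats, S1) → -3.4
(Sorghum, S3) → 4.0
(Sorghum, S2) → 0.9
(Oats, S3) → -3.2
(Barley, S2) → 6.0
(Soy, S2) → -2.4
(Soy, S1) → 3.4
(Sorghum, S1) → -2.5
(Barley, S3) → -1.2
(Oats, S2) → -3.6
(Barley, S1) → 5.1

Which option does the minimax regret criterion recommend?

Barley

Column bests: S1=5.1, S2=6.0, S3=4.0.
Sorghum regrets: 7.6, 5.1, 0.0 → max 7.6
Soy regrets: 1.7, 8.4, 7.2 → max 8.4
Barley regrets: 0.0, 0.0, 5.2 → max 5.2
Oats regrets: 8.5, 9.6, 7.2 → max 9.6
Smallest max regret = 5.2 → Barley.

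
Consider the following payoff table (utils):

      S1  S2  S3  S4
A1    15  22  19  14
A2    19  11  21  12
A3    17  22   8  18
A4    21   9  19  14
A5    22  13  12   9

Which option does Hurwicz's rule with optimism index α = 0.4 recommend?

A1

A1: 0.4·22 + 0.6·14 = 17.2
A2: 0.4·21 + 0.6·11 = 15
A3: 0.4·22 + 0.6·8 = 13.6
A4: 0.4·21 + 0.6·9 = 13.8
A5: 0.4·22 + 0.6·9 = 14.2
Highest Hurwicz score = 17.2 → A1.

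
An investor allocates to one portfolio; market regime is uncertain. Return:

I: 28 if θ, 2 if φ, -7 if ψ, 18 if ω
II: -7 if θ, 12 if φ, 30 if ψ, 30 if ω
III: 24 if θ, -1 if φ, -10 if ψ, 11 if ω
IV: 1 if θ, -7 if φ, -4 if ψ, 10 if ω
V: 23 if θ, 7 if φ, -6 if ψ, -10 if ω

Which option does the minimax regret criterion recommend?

Column bests: θ=28, φ=12, ψ=30, ω=30.
I regrets: 0, 10, 37, 12 → max 37
II regrets: 35, 0, 0, 0 → max 35
III regrets: 4, 13, 40, 19 → max 40
IV regrets: 27, 19, 34, 20 → max 34
V regrets: 5, 5, 36, 40 → max 40
Smallest max regret = 34 → IV.

IV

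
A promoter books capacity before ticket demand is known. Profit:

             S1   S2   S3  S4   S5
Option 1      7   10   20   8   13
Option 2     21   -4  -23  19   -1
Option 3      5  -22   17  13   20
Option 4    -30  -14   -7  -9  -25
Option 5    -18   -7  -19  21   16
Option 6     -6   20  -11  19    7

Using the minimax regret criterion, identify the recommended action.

Column bests: S1=21, S2=20, S3=20, S4=21, S5=20.
Option 1 regrets: 14, 10, 0, 13, 7 → max 14
Option 2 regrets: 0, 24, 43, 2, 21 → max 43
Option 3 regrets: 16, 42, 3, 8, 0 → max 42
Option 4 regrets: 51, 34, 27, 30, 45 → max 51
Option 5 regrets: 39, 27, 39, 0, 4 → max 39
Option 6 regrets: 27, 0, 31, 2, 13 → max 31
Smallest max regret = 14 → Option 1.

Option 1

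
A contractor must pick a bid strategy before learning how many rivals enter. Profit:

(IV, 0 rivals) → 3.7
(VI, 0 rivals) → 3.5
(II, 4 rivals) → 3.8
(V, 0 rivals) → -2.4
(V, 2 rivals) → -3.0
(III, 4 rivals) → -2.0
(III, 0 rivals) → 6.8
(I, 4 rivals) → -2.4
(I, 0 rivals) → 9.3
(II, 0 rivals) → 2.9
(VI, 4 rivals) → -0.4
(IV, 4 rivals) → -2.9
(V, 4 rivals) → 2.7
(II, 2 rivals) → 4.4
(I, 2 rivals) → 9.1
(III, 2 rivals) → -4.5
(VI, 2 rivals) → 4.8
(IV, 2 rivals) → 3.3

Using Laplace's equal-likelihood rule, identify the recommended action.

I

Row averages: I=16/3, II=3.7, III=0.1, IV=41/30, V=-0.9, VI=79/30
Highest average = 16/3 → I.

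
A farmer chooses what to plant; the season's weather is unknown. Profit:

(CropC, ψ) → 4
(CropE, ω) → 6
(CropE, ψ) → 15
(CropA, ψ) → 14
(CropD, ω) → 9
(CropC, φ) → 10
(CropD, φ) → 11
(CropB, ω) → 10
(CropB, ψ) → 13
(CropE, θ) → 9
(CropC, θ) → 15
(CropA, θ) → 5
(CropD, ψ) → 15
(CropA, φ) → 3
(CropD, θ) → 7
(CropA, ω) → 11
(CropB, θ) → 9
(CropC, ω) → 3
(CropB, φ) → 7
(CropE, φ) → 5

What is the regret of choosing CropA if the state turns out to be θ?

10

Best payoff under θ is 15.
Regret = 15 − 5 = 10.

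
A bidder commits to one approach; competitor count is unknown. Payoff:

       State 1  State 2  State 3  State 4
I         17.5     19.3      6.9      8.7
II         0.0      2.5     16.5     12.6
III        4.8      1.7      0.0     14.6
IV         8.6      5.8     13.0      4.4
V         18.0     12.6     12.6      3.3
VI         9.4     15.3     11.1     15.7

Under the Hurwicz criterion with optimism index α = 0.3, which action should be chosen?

VI

I: 0.3·19.3 + 0.7·6.9 = 10.62
II: 0.3·16.5 + 0.7·0.0 = 4.95
III: 0.3·14.6 + 0.7·0.0 = 4.38
IV: 0.3·13.0 + 0.7·4.4 = 6.98
V: 0.3·18.0 + 0.7·3.3 = 7.71
VI: 0.3·15.7 + 0.7·9.4 = 11.29
Highest Hurwicz score = 11.29 → VI.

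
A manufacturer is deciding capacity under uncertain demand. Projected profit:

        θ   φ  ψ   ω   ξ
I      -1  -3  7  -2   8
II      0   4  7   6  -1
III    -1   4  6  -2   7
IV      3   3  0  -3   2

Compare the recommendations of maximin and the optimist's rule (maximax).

maximin → II; maximax → I (disagree)

Row minima: I=-3, II=-1, III=-2, IV=-3
Best worst-case = -1 → II.
Row maxima: I=8, II=7, III=7, IV=3
Best best-case = 8 → I.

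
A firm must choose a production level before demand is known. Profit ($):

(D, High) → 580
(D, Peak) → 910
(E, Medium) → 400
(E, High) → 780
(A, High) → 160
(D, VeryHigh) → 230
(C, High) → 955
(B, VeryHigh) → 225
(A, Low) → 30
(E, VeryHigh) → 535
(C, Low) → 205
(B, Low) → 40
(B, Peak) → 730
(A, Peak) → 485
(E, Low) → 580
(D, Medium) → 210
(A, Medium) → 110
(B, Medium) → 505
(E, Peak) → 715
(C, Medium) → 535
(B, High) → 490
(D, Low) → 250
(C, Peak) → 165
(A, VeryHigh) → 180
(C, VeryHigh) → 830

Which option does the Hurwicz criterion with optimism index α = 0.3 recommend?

E

A: 0.3·485 + 0.7·30 = 166.5
B: 0.3·730 + 0.7·40 = 247
C: 0.3·955 + 0.7·165 = 402
D: 0.3·910 + 0.7·210 = 420
E: 0.3·780 + 0.7·400 = 514
Highest Hurwicz score = 514 → E.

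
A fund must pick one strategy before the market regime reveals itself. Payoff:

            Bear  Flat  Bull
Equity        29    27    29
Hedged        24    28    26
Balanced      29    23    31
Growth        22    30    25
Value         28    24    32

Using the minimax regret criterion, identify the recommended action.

Equity

Column bests: Bear=29, Flat=30, Bull=32.
Equity regrets: 0, 3, 3 → max 3
Hedged regrets: 5, 2, 6 → max 6
Balanced regrets: 0, 7, 1 → max 7
Growth regrets: 7, 0, 7 → max 7
Value regrets: 1, 6, 0 → max 6
Smallest max regret = 3 → Equity.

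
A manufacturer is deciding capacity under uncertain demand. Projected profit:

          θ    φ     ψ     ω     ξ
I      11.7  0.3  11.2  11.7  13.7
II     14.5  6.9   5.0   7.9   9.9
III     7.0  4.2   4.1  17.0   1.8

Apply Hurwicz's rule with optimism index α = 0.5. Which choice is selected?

II

I: 0.5·13.7 + 0.5·0.3 = 7
II: 0.5·14.5 + 0.5·5.0 = 9.75
III: 0.5·17.0 + 0.5·1.8 = 9.4
Highest Hurwicz score = 9.75 → II.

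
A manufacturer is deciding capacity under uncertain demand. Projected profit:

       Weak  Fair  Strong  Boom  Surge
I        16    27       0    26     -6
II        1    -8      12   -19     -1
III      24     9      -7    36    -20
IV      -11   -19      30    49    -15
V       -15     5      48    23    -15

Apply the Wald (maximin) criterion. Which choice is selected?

Row minima: I=-6, II=-19, III=-20, IV=-19, V=-15
Best worst-case = -6 → I.

I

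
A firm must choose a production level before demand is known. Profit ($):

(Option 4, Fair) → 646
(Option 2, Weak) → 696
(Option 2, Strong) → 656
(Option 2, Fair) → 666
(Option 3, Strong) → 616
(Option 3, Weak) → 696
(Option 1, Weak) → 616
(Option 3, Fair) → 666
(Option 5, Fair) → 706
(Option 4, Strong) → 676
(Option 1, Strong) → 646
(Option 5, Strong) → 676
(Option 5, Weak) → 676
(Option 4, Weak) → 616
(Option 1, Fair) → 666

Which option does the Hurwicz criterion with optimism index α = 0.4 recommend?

Option 5

Option 1: 0.4·666 + 0.6·616 = 636
Option 2: 0.4·696 + 0.6·656 = 672
Option 3: 0.4·696 + 0.6·616 = 648
Option 4: 0.4·676 + 0.6·616 = 640
Option 5: 0.4·706 + 0.6·676 = 688
Highest Hurwicz score = 688 → Option 5.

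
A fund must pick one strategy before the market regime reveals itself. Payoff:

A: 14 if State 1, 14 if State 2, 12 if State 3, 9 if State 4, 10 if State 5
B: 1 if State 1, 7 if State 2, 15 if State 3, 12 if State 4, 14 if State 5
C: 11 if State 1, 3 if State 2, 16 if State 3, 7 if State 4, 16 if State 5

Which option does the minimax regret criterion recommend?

Column bests: State 1=14, State 2=14, State 3=16, State 4=12, State 5=16.
A regrets: 0, 0, 4, 3, 6 → max 6
B regrets: 13, 7, 1, 0, 2 → max 13
C regrets: 3, 11, 0, 5, 0 → max 11
Smallest max regret = 6 → A.

A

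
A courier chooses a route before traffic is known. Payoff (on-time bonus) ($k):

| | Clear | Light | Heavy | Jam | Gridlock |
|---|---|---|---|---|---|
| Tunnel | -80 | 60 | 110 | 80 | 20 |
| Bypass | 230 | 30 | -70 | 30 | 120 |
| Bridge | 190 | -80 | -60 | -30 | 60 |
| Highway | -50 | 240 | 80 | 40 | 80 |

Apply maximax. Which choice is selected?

Highway

Row maxima: Tunnel=110, Bypass=230, Bridge=190, Highway=240
Best best-case = 240 → Highway.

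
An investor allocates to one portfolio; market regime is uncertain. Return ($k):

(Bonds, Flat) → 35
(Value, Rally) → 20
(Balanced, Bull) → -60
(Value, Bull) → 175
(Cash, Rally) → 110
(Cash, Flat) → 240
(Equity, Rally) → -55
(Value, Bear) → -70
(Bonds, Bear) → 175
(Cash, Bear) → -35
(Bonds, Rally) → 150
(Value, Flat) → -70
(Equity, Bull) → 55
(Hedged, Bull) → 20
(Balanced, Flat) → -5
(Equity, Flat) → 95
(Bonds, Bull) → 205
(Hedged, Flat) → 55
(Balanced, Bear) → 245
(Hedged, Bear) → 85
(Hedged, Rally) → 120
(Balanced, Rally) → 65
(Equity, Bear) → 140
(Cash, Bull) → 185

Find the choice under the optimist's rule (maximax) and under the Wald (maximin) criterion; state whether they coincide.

maximax → Balanced; maximin → Bonds (disagree)

Row maxima: Bonds=205, Cash=240, Hedged=120, Value=175, Equity=140, Balanced=245
Best best-case = 245 → Balanced.
Row minima: Bonds=35, Cash=-35, Hedged=20, Value=-70, Equity=-55, Balanced=-60
Best worst-case = 35 → Bonds.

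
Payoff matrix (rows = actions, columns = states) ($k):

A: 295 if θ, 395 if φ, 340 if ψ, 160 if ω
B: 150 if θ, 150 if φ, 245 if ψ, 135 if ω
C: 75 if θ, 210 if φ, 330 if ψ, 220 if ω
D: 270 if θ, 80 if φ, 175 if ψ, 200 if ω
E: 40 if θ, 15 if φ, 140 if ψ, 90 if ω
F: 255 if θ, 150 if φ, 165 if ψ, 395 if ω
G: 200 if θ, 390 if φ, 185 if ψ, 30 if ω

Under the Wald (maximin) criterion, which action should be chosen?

A

Row minima: A=160, B=135, C=75, D=80, E=15, F=150, G=30
Best worst-case = 160 → A.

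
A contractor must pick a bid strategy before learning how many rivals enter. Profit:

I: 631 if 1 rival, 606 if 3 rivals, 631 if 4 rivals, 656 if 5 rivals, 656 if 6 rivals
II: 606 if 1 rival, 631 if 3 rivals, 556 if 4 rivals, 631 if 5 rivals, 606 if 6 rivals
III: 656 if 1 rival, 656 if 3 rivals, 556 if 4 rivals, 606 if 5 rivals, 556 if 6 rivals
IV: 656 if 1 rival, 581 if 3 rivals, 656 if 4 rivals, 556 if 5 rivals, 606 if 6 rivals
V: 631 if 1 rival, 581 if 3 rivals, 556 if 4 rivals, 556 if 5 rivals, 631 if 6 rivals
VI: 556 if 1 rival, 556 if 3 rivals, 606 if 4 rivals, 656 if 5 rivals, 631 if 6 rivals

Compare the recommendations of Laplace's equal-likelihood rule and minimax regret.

laplace → I; minimax regret → I (agree)

Row averages: I=636, II=606, III=606, IV=611, V=591, VI=601
Highest average = 636 → I.
Column bests: 1 rival=656, 3 rivals=656, 4 rivals=656, 5 rivals=656, 6 rivals=656.
I regrets: 25, 50, 25, 0, 0 → max 50
II regrets: 50, 25, 100, 25, 50 → max 100
III regrets: 0, 0, 100, 50, 100 → max 100
IV regrets: 0, 75, 0, 100, 50 → max 100
V regrets: 25, 75, 100, 100, 25 → max 100
VI regrets: 100, 100, 50, 0, 25 → max 100
Smallest max regret = 50 → I.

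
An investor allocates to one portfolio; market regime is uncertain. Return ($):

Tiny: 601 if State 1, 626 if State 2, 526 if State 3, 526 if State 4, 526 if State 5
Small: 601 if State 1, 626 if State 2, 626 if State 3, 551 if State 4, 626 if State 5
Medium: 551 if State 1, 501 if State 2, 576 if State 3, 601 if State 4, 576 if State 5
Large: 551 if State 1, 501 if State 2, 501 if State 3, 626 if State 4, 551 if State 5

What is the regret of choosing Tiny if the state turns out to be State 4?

100

Best payoff under State 4 is 626.
Regret = 626 − 526 = 100.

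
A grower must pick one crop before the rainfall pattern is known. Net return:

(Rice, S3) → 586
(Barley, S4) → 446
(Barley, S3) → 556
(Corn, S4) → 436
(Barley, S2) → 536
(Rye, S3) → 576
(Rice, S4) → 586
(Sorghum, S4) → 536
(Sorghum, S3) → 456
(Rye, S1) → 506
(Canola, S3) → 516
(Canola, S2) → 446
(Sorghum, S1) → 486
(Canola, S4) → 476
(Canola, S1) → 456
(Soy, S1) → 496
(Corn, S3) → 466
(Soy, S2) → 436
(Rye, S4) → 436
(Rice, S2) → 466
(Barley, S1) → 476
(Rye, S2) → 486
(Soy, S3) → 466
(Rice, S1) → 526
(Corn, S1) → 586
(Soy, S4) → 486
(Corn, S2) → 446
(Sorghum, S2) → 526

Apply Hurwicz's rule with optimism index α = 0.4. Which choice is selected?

Rice

Sorghum: 0.4·536 + 0.6·456 = 488
Barley: 0.4·556 + 0.6·446 = 490
Rice: 0.4·586 + 0.6·466 = 514
Canola: 0.4·516 + 0.6·446 = 474
Rye: 0.4·576 + 0.6·436 = 492
Corn: 0.4·586 + 0.6·436 = 496
Soy: 0.4·496 + 0.6·436 = 460
Highest Hurwicz score = 514 → Rice.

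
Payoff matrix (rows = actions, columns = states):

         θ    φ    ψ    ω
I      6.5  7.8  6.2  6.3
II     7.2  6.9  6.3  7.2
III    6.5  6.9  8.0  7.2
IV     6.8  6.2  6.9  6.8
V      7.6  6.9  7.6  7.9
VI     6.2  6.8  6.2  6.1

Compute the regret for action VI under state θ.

1.4

Best payoff under θ is 7.6.
Regret = 7.6 − 6.2 = 1.4.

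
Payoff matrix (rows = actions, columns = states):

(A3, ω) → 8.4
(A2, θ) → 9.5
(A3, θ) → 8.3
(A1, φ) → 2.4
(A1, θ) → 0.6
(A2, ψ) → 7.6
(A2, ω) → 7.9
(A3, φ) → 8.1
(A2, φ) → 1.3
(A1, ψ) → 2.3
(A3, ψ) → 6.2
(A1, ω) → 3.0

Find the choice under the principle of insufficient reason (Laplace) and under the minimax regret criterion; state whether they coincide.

Row averages: A1=2.075, A2=6.575, A3=7.75
Highest average = 7.75 → A3.
Column bests: θ=9.5, φ=8.1, ψ=7.6, ω=8.4.
A1 regrets: 8.9, 5.7, 5.3, 5.4 → max 8.9
A2 regrets: 0.0, 6.8, 0.0, 0.5 → max 6.8
A3 regrets: 1.2, 0.0, 1.4, 0.0 → max 1.4
Smallest max regret = 1.4 → A3.

laplace → A3; minimax regret → A3 (agree)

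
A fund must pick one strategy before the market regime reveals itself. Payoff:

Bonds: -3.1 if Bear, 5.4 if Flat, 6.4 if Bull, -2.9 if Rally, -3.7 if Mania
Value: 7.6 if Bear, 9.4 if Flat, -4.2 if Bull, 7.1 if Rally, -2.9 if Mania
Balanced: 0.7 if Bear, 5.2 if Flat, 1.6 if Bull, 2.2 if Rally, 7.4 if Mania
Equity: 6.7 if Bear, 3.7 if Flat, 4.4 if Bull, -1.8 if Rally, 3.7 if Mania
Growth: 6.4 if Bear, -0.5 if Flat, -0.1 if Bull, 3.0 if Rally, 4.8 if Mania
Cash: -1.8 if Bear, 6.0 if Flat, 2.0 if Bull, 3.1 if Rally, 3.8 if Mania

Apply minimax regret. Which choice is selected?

Balanced

Column bests: Bear=7.6, Flat=9.4, Bull=6.4, Rally=7.1, Mania=7.4.
Bonds regrets: 10.7, 4.0, 0.0, 10.0, 11.1 → max 11.1
Value regrets: 0.0, 0.0, 10.6, 0.0, 10.3 → max 10.6
Balanced regrets: 6.9, 4.2, 4.8, 4.9, 0.0 → max 6.9
Equity regrets: 0.9, 5.7, 2.0, 8.9, 3.7 → max 8.9
Growth regrets: 1.2, 9.9, 6.5, 4.1, 2.6 → max 9.9
Cash regrets: 9.4, 3.4, 4.4, 4.0, 3.6 → max 9.4
Smallest max regret = 6.9 → Balanced.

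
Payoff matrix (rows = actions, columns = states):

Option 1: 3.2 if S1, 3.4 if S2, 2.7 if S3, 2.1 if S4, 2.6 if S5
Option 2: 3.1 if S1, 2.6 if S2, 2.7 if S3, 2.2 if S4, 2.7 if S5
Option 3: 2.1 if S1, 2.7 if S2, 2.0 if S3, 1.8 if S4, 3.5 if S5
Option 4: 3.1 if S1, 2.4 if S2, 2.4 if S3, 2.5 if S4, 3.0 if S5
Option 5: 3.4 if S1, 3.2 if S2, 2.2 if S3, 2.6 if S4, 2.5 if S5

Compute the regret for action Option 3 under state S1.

1.3

Best payoff under S1 is 3.4.
Regret = 3.4 − 2.1 = 1.3.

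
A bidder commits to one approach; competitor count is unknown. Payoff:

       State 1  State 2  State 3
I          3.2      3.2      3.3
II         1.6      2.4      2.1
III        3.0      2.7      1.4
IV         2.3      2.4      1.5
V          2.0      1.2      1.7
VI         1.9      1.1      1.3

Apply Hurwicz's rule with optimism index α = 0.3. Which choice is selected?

I: 0.3·3.3 + 0.7·3.2 = 3.23
II: 0.3·2.4 + 0.7·1.6 = 1.84
III: 0.3·3.0 + 0.7·1.4 = 1.88
IV: 0.3·2.4 + 0.7·1.5 = 1.77
V: 0.3·2.0 + 0.7·1.2 = 1.44
VI: 0.3·1.9 + 0.7·1.1 = 1.34
Highest Hurwicz score = 3.23 → I.

I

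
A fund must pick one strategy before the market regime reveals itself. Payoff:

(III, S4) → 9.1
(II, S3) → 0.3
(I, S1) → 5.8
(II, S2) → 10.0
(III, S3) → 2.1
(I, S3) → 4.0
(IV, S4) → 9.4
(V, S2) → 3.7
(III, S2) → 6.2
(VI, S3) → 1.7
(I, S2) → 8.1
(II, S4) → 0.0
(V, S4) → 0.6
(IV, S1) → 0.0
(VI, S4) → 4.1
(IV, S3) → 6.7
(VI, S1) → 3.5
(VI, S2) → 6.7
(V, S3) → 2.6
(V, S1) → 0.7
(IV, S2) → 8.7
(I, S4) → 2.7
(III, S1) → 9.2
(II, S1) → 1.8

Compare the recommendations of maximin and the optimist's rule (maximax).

Row minima: I=2.7, II=0.0, III=2.1, IV=0.0, V=0.6, VI=1.7
Best worst-case = 2.7 → I.
Row maxima: I=8.1, II=10.0, III=9.2, IV=9.4, V=3.7, VI=6.7
Best best-case = 10.0 → II.

maximin → I; maximax → II (disagree)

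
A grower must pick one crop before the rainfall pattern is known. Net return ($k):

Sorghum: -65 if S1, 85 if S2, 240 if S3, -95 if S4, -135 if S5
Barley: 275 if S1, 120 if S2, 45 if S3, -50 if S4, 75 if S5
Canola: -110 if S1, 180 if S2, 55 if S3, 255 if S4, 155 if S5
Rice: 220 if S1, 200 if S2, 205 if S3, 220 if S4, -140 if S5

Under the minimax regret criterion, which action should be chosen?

Rice

Column bests: S1=275, S2=200, S3=240, S4=255, S5=155.
Sorghum regrets: 340, 115, 0, 350, 290 → max 350
Barley regrets: 0, 80, 195, 305, 80 → max 305
Canola regrets: 385, 20, 185, 0, 0 → max 385
Rice regrets: 55, 0, 35, 35, 295 → max 295
Smallest max regret = 295 → Rice.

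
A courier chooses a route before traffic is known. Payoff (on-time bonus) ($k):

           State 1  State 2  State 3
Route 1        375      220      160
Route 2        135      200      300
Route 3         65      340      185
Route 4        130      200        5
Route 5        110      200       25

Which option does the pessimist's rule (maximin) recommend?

Route 1

Row minima: Route 1=160, Route 2=135, Route 3=65, Route 4=5, Route 5=25
Best worst-case = 160 → Route 1.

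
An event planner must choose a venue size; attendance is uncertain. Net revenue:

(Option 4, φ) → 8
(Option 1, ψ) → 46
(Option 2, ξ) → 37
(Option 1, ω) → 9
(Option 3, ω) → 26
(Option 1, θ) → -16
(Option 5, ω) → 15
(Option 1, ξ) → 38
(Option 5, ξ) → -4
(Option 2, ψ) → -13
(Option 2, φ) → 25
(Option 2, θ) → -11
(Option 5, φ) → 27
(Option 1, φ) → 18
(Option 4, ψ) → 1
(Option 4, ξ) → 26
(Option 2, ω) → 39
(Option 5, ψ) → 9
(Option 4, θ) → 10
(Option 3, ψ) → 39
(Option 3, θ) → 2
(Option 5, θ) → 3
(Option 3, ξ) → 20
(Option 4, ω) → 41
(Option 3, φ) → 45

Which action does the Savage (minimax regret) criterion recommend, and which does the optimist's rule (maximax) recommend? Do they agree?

Column bests: θ=10, φ=45, ψ=46, ω=41, ξ=38.
Option 1 regrets: 26, 27, 0, 32, 0 → max 32
Option 2 regrets: 21, 20, 59, 2, 1 → max 59
Option 3 regrets: 8, 0, 7, 15, 18 → max 18
Option 4 regrets: 0, 37, 45, 0, 12 → max 45
Option 5 regrets: 7, 18, 37, 26, 42 → max 42
Smallest max regret = 18 → Option 3.
Row maxima: Option 1=46, Option 2=39, Option 3=45, Option 4=41, Option 5=27
Best best-case = 46 → Option 1.

minimax regret → Option 3; maximax → Option 1 (disagree)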